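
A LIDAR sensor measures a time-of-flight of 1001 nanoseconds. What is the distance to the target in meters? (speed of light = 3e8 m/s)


tof = 1001 ns = 1.001e-06 s
dist = c * tof / 2
= 3e8 * 1.001e-06 / 2
= 150.15 m


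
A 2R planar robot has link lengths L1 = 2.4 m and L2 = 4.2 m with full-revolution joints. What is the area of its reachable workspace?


r_max = L1 + L2 = 6.6 m
r_min = |L1 - L2| = 1.8 m
Area = pi*(r_max^2 - r_min^2)
= pi*(43.56 - 3.24)
= pi * 40.32
= 126.669 m^2


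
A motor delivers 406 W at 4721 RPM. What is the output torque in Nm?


omega = 4721 * 2*pi/60 = 494.382 rad/s
tau = P / omega = 406 / 494.382
= 0.8212 Nm


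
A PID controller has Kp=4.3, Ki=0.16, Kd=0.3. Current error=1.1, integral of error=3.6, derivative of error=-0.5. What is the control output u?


u = Kp*e + Ki*int(e) + Kd*de/dt
= 4.3*1.1 + 0.16*3.6 + 0.3*(-0.5)
= 4.73 + 0.576 + -0.15
= 5.156


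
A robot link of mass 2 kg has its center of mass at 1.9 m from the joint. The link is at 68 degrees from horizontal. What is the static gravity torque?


tau = m*g*L*cos(angle)
= 2 * 9.81 * 1.9 * cos(68 deg)
= 2 * 9.81 * 1.9 * 0.3746
= 13.9646 Nm


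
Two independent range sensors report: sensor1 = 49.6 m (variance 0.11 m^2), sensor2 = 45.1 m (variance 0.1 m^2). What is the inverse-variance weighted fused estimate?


w1 = (1/var1) / (1/var1 + 1/var2)
   = 9.0909 / (9.0909 + 10.0) = 0.4762
w2 = 1 - w1 = 0.5238
fused = w1*s1 + w2*s2 = 23.619 + 23.6238
= 47.2429 m


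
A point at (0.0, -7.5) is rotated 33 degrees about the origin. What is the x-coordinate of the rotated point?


x' = x*cos(theta) - y*sin(theta)
cos(33 deg) = 0.8387, sin(33 deg) = 0.5446
x' = 0.0 * 0.8387 - -7.5 * 0.5446
= 0.0 - -4.0848
= 4.0848


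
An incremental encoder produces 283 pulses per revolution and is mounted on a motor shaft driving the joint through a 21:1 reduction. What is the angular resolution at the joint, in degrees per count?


counts per rev = 283
effective counts at joint = 283 * 21 = 5943
resolution = 360 / 5943
= 0.0606 deg/count


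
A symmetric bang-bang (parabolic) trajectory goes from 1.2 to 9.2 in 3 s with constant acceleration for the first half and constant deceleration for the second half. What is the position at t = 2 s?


Symmetric rest-to-rest: each phase covers (pf-p0)/2 in time T/2. 0.5*a*(T/2)^2 = (pf-p0)/2 => a = 4*(pf-p0)/T^2
a = 4*(9.2-1.2)/3^2 = 3.5556
t = 2 is in the deceleration phase (t > T/2).
p = pf - 0.5*a*(T-t)^2 = 9.2 - 0.5*3.5556*1^2
= 7.4222


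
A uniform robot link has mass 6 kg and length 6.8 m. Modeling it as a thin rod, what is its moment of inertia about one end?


I = (1/3) * m * L^2
= (1/3) * 6 * 6.8^2
= 0.333333 * 6 * 46.24
= 92.48 kg*m^2


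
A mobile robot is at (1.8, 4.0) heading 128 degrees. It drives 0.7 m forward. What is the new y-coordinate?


y_new = y0 + d*sin(theta)
= 4.0 + 0.7*sin(128)
= 4.0 + 0.5516
= 4.5516


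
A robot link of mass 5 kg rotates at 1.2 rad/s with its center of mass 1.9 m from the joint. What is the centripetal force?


F = m * omega^2 * r
= 5 * 1.2^2 * 1.9
= 5 * 1.44 * 1.9
= 13.68 N


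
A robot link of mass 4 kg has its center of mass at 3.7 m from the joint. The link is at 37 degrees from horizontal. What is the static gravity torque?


tau = m*g*L*cos(angle)
= 4 * 9.81 * 3.7 * cos(37 deg)
= 4 * 9.81 * 3.7 * 0.7986
= 115.9523 Nm


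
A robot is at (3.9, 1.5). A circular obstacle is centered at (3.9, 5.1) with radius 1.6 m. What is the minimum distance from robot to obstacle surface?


center_dist = sqrt((3.9-3.9)^2 + (1.5-5.1)^2)
= sqrt(0.0 + 12.96)
= 3.6
min_dist = center_dist - radius = 3.6 - 1.6 = 2.0 m


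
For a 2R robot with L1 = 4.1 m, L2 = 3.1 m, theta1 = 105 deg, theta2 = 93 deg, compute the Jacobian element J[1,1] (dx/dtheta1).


J[1,1] = -L1*sin(t1) - L2*sin(t1+t2)
= -4.1*sin(105) - 3.1*sin(198)
= -3.0023


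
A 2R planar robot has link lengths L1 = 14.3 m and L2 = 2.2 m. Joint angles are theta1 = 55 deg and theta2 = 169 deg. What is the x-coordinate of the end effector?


Convert angles to radians: theta1 = 0.9599, theta2 = 2.9496
x = L1*cos(theta1) + L2*cos(theta1+theta2)
x = 8.2021 + -1.5825
x = 6.6196


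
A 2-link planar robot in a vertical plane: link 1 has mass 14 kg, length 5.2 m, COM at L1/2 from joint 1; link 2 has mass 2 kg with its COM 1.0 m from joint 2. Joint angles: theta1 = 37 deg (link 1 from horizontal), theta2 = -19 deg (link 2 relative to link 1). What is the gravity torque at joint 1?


Horizontal distance from joint 1 to link-1 COM:
  x_c1 = (L1/2)*cos(t1) = 2.6 * 0.7986 = 2.0765 m
Horizontal distance from joint 1 to link-2 COM:
  x_c2 = L1*cos(t1) + Lc2*cos(t1+t2)
       = 5.2*0.7986 + 1.0*0.9511 = 5.104 m
tau1 = m1*g*x_c1 + m2*g*x_c2
     = 14*9.81*2.0765 + 2*9.81*5.104
     = 285.18 + 100.1397
     = 385.3197 Nm


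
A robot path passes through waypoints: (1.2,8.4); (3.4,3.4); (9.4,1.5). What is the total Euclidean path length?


Segment lengths:
  seg1 = sqrt((2.2)^2 + (-5.0)^2) = 5.4626
  seg2 = sqrt((6.0)^2 + (-1.9)^2) = 6.2936
Total = 11.7562


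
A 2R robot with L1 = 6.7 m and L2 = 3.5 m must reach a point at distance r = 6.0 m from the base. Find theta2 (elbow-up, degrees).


cos(theta2) = (r^2 - L1^2 - L2^2) / (2*L1*L2)
cos(theta2) = (36.0 - 44.89 - 12.25) / 46.9
cos(theta2) = -0.450746
theta2 = 116.7916 degrees


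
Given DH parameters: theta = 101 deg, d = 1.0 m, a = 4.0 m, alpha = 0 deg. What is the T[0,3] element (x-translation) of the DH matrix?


T[0,3] = a * cos(theta)
= 4.0 * cos(101 deg)
= 4.0 * -0.1908
= -0.7632


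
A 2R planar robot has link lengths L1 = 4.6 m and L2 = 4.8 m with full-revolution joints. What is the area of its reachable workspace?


r_max = L1 + L2 = 9.4 m
r_min = |L1 - L2| = 0.2 m
Area = pi*(r_max^2 - r_min^2)
= pi*(88.36 - 0.04)
= pi * 88.32
= 277.4655 m^2


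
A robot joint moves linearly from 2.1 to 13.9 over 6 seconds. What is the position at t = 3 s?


s = t/T = 3/6 = 0.5
p(t) = p0 + (pf-p0)*s
= 2.1 + (13.9 - 2.1) * 0.5
= 8.0


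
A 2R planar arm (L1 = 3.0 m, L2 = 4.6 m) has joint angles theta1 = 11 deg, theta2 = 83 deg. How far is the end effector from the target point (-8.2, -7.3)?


End effector via forward kinematics:
x = L1*cos(t1) + L2*cos(t1+t2) = 2.624
y = L1*sin(t1) + L2*sin(t1+t2) = 5.1612
Distance to target:
d = sqrt((-8.2 - 2.624)^2 + (-7.3 - 5.1612)^2)
= sqrt(117.159 + 155.282)
= 16.5058 m


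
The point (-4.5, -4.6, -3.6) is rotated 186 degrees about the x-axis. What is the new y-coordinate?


Rotation about x-axis: y' = y*cos(theta) - z*sin(theta)
= -4.6 * -0.9945 - -3.6 * -0.1045
= 4.1985


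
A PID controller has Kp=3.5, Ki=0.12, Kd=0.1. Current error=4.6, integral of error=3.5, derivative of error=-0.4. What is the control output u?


u = Kp*e + Ki*int(e) + Kd*de/dt
= 3.5*4.6 + 0.12*3.5 + 0.1*(-0.4)
= 16.1 + 0.42 + -0.04
= 16.48


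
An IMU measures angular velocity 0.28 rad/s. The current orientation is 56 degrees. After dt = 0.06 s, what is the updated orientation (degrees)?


delta_theta = w * dt = 0.28 * 0.06 = 0.0168 rad
= 0.9626 deg
theta_new = 56 + 0.9626 = 56.9626 deg


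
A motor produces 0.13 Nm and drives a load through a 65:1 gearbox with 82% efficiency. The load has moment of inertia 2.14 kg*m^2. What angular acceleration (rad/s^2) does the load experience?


tau_out = tau_motor * N * eta
= 0.13 * 65 * 0.82 = 6.929 Nm
alpha = tau_out / I = 6.929 / 2.14
= 3.2379 rad/s^2


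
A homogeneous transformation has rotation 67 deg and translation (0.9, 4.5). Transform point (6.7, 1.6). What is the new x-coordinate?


x' = cos(theta)*px - sin(theta)*py + tx
= 0.3907*6.7 - 0.9205*1.6 + 0.9
= 2.0451


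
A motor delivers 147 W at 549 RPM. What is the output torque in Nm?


omega = 549 * 2*pi/60 = 57.4911 rad/s
tau = P / omega = 147 / 57.4911
= 2.5569 Nm


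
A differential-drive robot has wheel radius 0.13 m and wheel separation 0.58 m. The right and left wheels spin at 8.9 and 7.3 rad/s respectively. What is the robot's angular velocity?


vR = r*wR = 0.13*8.9 = 1.157 m/s
vL = r*wL = 0.13*7.3 = 0.949 m/s
v = (vR+vL)/2 = 1.053 m/s
omega = (vR-vL)/L = 0.3586 rad/s
angular velocity = 0.3586 rad/s


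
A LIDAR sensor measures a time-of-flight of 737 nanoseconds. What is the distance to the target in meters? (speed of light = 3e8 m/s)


tof = 737 ns = 7.37e-07 s
dist = c * tof / 2
= 3e8 * 7.37e-07 / 2
= 110.55 m


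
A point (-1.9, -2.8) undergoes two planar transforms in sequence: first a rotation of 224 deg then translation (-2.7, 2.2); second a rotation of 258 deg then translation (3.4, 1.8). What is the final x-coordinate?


After transform 1:
x1 = cos(224)*-1.9 - sin(224)*-2.8 + -2.7 = -3.2783
y1 = sin(224)*-1.9 + cos(224)*-2.8 + 2.2 = 5.534
After transform 2:
x2 = cos(258)*-3.2783 - sin(258)*5.534 + 3.4
= 9.4947


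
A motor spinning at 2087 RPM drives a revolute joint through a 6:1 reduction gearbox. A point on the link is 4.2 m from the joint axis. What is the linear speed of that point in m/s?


omega_motor = 2087 * 2*pi/60 = 218.5501 rad/s
omega_joint = omega_motor / 6 = 36.425 rad/s
v = omega_joint * r = 36.425 * 4.2
= 152.9851 m/s


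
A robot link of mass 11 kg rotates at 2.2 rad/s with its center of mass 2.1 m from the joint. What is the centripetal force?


F = m * omega^2 * r
= 11 * 2.2^2 * 2.1
= 11 * 4.84 * 2.1
= 111.804 N


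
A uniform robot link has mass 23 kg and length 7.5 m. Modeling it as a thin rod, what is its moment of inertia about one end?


I = (1/3) * m * L^2
= (1/3) * 23 * 7.5^2
= 0.333333 * 23 * 56.25
= 431.25 kg*m^2


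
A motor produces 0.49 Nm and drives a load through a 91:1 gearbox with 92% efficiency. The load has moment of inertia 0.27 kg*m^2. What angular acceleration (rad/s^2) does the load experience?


tau_out = tau_motor * N * eta
= 0.49 * 91 * 0.92 = 41.0228 Nm
alpha = tau_out / I = 41.0228 / 0.27
= 151.9363 rad/s^2


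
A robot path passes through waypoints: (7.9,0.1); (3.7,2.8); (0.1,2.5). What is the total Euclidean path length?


Segment lengths:
  seg1 = sqrt((-4.2)^2 + (2.7)^2) = 4.993
  seg2 = sqrt((-3.6)^2 + (-0.3)^2) = 3.6125
Total = 8.6055


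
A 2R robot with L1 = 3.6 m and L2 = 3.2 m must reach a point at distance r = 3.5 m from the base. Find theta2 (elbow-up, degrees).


cos(theta2) = (r^2 - L1^2 - L2^2) / (2*L1*L2)
cos(theta2) = (12.25 - 12.96 - 10.24) / 23.04
cos(theta2) = -0.47526
theta2 = 118.3763 degrees


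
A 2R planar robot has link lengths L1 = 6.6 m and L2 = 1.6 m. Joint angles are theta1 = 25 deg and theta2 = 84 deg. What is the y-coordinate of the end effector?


Convert angles to radians: theta1 = 0.4363, theta2 = 1.4661
y = L1*sin(theta1) + L2*sin(theta1+theta2)
y = 2.7893 + 1.5128
y = 4.3021


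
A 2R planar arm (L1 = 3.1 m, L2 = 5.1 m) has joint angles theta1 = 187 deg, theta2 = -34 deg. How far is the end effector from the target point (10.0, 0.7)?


End effector via forward kinematics:
x = L1*cos(t1) + L2*cos(t1+t2) = -7.621
y = L1*sin(t1) + L2*sin(t1+t2) = 1.9376
Distance to target:
d = sqrt((10.0 - -7.621)^2 + (0.7 - 1.9376)^2)
= sqrt(310.5006 + 1.5315)
= 17.6644 m


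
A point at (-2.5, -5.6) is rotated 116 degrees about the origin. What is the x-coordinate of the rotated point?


x' = x*cos(theta) - y*sin(theta)
cos(116 deg) = -0.4384, sin(116 deg) = 0.8988
x' = -2.5 * -0.4384 - -5.6 * 0.8988
= 1.0959 - -5.0332
= 6.1292


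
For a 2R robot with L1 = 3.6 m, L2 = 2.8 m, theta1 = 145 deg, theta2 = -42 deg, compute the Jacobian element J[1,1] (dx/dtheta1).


J[1,1] = -L1*sin(t1) - L2*sin(t1+t2)
= -3.6*sin(145) - 2.8*sin(103)
= -4.7931


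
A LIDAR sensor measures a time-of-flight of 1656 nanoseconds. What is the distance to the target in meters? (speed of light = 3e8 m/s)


tof = 1656 ns = 1.656e-06 s
dist = c * tof / 2
= 3e8 * 1.656e-06 / 2
= 248.4 m


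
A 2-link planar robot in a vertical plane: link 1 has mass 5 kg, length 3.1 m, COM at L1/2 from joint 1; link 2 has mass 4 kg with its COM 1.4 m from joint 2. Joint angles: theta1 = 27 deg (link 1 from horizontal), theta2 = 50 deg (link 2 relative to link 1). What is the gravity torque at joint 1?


Horizontal distance from joint 1 to link-1 COM:
  x_c1 = (L1/2)*cos(t1) = 1.55 * 0.891 = 1.3811 m
Horizontal distance from joint 1 to link-2 COM:
  x_c2 = L1*cos(t1) + Lc2*cos(t1+t2)
       = 3.1*0.891 + 1.4*0.225 = 3.0771 m
tau1 = m1*g*x_c1 + m2*g*x_c2
     = 5*9.81*1.3811 + 4*9.81*3.0771
     = 67.741 + 120.7435
     = 188.4845 Nm


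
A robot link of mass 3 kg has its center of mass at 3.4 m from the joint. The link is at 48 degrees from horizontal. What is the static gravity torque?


tau = m*g*L*cos(angle)
= 3 * 9.81 * 3.4 * cos(48 deg)
= 3 * 9.81 * 3.4 * 0.6691
= 66.9545 Nm


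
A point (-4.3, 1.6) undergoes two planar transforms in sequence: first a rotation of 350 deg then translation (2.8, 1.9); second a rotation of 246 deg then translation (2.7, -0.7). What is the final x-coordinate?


After transform 1:
x1 = cos(350)*-4.3 - sin(350)*1.6 + 2.8 = -1.1568
y1 = sin(350)*-4.3 + cos(350)*1.6 + 1.9 = 4.2224
After transform 2:
x2 = cos(246)*-1.1568 - sin(246)*4.2224 + 2.7
= 7.0279


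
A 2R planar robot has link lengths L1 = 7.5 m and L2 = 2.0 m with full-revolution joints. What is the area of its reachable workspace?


r_max = L1 + L2 = 9.5 m
r_min = |L1 - L2| = 5.5 m
Area = pi*(r_max^2 - r_min^2)
= pi*(90.25 - 30.25)
= pi * 60.0
= 188.4956 m^2


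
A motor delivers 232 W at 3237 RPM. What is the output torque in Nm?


omega = 3237 * 2*pi/60 = 338.9778 rad/s
tau = P / omega = 232 / 338.9778
= 0.6844 Nm


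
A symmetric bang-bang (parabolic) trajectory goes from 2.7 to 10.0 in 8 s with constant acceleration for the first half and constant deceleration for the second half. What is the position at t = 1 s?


Symmetric rest-to-rest: each phase covers (pf-p0)/2 in time T/2. 0.5*a*(T/2)^2 = (pf-p0)/2 => a = 4*(pf-p0)/T^2
a = 4*(10.0-2.7)/8^2 = 0.4562
t = 1 is in the acceleration phase (t <= T/2).
p = p0 + 0.5*a*t^2 = 2.7 + 0.5*0.4562*1^2
= 2.9281


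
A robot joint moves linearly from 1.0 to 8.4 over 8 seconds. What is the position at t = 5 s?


s = t/T = 5/8 = 0.625
p(t) = p0 + (pf-p0)*s
= 1.0 + (8.4 - 1.0) * 0.625
= 5.625


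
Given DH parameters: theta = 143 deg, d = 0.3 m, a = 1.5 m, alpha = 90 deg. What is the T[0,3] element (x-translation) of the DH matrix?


T[0,3] = a * cos(theta)
= 1.5 * cos(143 deg)
= 1.5 * -0.7986
= -1.198


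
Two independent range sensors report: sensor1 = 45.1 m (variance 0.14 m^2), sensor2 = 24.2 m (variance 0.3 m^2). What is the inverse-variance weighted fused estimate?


w1 = (1/var1) / (1/var1 + 1/var2)
   = 7.1429 / (7.1429 + 3.3333) = 0.6818
w2 = 1 - w1 = 0.3182
fused = w1*s1 + w2*s2 = 30.75 + 7.7
= 38.45 m


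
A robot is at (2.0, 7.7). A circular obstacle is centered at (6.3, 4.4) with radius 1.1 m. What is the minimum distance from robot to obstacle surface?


center_dist = sqrt((2.0-6.3)^2 + (7.7-4.4)^2)
= sqrt(18.49 + 10.89)
= 5.4203
min_dist = center_dist - radius = 5.4203 - 1.1 = 4.3203 m


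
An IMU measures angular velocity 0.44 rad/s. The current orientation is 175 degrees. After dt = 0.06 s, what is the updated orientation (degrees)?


delta_theta = w * dt = 0.44 * 0.06 = 0.0264 rad
= 1.5126 deg
theta_new = 175 + 1.5126 = 176.5126 deg


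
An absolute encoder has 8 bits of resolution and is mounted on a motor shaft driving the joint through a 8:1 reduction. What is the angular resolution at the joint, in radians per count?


counts = 2^8 = 256
effective counts at joint = 256 * 8 = 2048
resolution = 2*pi / 2048
= 0.0031 rad/count


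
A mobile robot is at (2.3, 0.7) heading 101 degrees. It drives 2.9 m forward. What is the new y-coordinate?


y_new = y0 + d*sin(theta)
= 0.7 + 2.9*sin(101)
= 0.7 + 2.8467
= 3.5467


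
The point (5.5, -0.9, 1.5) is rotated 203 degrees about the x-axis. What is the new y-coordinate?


Rotation about x-axis: y' = y*cos(theta) - z*sin(theta)
= -0.9 * -0.9205 - 1.5 * -0.3907
= 1.4146


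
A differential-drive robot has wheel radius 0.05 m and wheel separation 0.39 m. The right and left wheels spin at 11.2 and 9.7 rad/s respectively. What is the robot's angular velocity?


vR = r*wR = 0.05*11.2 = 0.56 m/s
vL = r*wL = 0.05*9.7 = 0.485 m/s
v = (vR+vL)/2 = 0.5225 m/s
omega = (vR-vL)/L = 0.1923 rad/s
angular velocity = 0.1923 rad/s


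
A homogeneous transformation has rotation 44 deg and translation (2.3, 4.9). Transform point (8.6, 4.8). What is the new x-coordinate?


x' = cos(theta)*px - sin(theta)*py + tx
= 0.7193*8.6 - 0.6947*4.8 + 2.3
= 5.152


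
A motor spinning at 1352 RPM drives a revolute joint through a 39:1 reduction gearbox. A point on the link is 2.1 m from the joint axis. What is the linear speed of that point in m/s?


omega_motor = 1352 * 2*pi/60 = 141.5811 rad/s
omega_joint = omega_motor / 39 = 3.6303 rad/s
v = omega_joint * r = 3.6303 * 2.1
= 7.6236 m/s


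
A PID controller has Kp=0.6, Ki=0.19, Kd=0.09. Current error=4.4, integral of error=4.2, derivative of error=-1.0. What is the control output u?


u = Kp*e + Ki*int(e) + Kd*de/dt
= 0.6*4.4 + 0.19*4.2 + 0.09*(-1.0)
= 2.64 + 0.798 + -0.09
= 3.348


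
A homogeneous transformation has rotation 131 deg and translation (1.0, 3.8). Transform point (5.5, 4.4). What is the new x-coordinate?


x' = cos(theta)*px - sin(theta)*py + tx
= -0.6561*5.5 - 0.7547*4.4 + 1.0
= -5.929


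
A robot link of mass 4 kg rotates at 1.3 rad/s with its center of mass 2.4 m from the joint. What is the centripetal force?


F = m * omega^2 * r
= 4 * 1.3^2 * 2.4
= 4 * 1.69 * 2.4
= 16.224 N


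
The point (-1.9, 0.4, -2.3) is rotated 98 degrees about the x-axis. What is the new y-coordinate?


Rotation about x-axis: y' = y*cos(theta) - z*sin(theta)
= 0.4 * -0.1392 - -2.3 * 0.9903
= 2.2219


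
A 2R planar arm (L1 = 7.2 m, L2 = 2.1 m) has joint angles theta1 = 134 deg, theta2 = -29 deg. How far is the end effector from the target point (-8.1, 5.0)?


End effector via forward kinematics:
x = L1*cos(t1) + L2*cos(t1+t2) = -5.5451
y = L1*sin(t1) + L2*sin(t1+t2) = 7.2077
Distance to target:
d = sqrt((-8.1 - -5.5451)^2 + (5.0 - 7.2077)^2)
= sqrt(6.5277 + 4.8739)
= 3.3766 m


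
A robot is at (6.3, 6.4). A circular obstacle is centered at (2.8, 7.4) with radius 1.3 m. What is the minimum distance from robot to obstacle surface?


center_dist = sqrt((6.3-2.8)^2 + (6.4-7.4)^2)
= sqrt(12.25 + 1.0)
= 3.6401
min_dist = center_dist - radius = 3.6401 - 1.3 = 2.3401 m


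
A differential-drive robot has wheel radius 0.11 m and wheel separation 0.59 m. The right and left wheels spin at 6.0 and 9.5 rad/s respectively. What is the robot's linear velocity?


vR = r*wR = 0.11*6.0 = 0.66 m/s
vL = r*wL = 0.11*9.5 = 1.045 m/s
v = (vR+vL)/2 = 0.8525 m/s
omega = (vR-vL)/L = -0.6525 rad/s
linear velocity = 0.8525 m/s


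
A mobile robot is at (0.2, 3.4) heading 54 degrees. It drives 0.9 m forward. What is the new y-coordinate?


y_new = y0 + d*sin(theta)
= 3.4 + 0.9*sin(54)
= 3.4 + 0.7281
= 4.1281


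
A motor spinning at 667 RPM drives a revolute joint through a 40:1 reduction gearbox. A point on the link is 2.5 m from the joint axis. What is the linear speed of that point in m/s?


omega_motor = 667 * 2*pi/60 = 69.8481 rad/s
omega_joint = omega_motor / 40 = 1.7462 rad/s
v = omega_joint * r = 1.7462 * 2.5
= 4.3655 m/s


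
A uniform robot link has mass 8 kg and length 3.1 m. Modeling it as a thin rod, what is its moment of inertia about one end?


I = (1/3) * m * L^2
= (1/3) * 8 * 3.1^2
= 0.333333 * 8 * 9.61
= 25.6267 kg*m^2


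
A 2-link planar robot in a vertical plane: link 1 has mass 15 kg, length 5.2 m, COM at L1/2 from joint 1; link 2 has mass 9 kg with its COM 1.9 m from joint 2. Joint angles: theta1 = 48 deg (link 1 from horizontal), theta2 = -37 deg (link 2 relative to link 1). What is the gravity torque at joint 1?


Horizontal distance from joint 1 to link-1 COM:
  x_c1 = (L1/2)*cos(t1) = 2.6 * 0.6691 = 1.7397 m
Horizontal distance from joint 1 to link-2 COM:
  x_c2 = L1*cos(t1) + Lc2*cos(t1+t2)
       = 5.2*0.6691 + 1.9*0.9816 = 5.3446 m
tau1 = m1*g*x_c1 + m2*g*x_c2
     = 15*9.81*1.7397 + 9*9.81*5.3446
     = 256.0027 + 471.8722
     = 727.8748 Nm


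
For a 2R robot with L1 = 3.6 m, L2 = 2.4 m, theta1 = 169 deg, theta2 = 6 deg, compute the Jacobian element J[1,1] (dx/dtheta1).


J[1,1] = -L1*sin(t1) - L2*sin(t1+t2)
= -3.6*sin(169) - 2.4*sin(175)
= -0.8961


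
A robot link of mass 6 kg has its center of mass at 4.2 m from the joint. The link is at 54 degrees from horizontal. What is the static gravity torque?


tau = m*g*L*cos(angle)
= 6 * 9.81 * 4.2 * cos(54 deg)
= 6 * 9.81 * 4.2 * 0.5878
= 145.3076 Nm


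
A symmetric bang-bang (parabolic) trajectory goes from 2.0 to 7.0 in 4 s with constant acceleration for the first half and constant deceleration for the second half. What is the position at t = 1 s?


Symmetric rest-to-rest: each phase covers (pf-p0)/2 in time T/2. 0.5*a*(T/2)^2 = (pf-p0)/2 => a = 4*(pf-p0)/T^2
a = 4*(7.0-2.0)/4^2 = 1.25
t = 1 is in the acceleration phase (t <= T/2).
p = p0 + 0.5*a*t^2 = 2.0 + 0.5*1.25*1^2
= 2.625


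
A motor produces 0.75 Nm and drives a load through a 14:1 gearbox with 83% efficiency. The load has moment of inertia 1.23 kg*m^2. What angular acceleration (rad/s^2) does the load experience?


tau_out = tau_motor * N * eta
= 0.75 * 14 * 0.83 = 8.715 Nm
alpha = tau_out / I = 8.715 / 1.23
= 7.0854 rad/s^2


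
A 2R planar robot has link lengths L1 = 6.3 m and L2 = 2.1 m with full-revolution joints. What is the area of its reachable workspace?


r_max = L1 + L2 = 8.4 m
r_min = |L1 - L2| = 4.2 m
Area = pi*(r_max^2 - r_min^2)
= pi*(70.56 - 17.64)
= pi * 52.92
= 166.2531 m^2


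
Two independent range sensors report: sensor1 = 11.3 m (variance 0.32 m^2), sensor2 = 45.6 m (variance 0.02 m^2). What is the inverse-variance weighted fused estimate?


w1 = (1/var1) / (1/var1 + 1/var2)
   = 3.125 / (3.125 + 50.0) = 0.0588
w2 = 1 - w1 = 0.9412
fused = w1*s1 + w2*s2 = 0.6647 + 42.9176
= 43.5824 m


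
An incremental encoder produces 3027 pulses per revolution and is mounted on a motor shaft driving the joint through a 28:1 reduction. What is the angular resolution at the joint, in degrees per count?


counts per rev = 3027
effective counts at joint = 3027 * 28 = 84756
resolution = 360 / 84756
= 0.0042 deg/count


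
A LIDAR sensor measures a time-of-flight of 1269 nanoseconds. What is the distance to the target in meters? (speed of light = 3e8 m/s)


tof = 1269 ns = 1.269e-06 s
dist = c * tof / 2
= 3e8 * 1.269e-06 / 2
= 190.35 m


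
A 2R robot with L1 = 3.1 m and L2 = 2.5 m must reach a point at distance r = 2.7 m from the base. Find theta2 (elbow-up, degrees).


cos(theta2) = (r^2 - L1^2 - L2^2) / (2*L1*L2)
cos(theta2) = (7.29 - 9.61 - 6.25) / 15.5
cos(theta2) = -0.552903
theta2 = 123.5664 degrees


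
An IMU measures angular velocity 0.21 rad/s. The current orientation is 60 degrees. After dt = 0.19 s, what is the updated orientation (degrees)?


delta_theta = w * dt = 0.21 * 0.19 = 0.0399 rad
= 2.2861 deg
theta_new = 60 + 2.2861 = 62.2861 deg


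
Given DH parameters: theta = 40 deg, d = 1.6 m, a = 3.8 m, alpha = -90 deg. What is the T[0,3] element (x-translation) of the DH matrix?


T[0,3] = a * cos(theta)
= 3.8 * cos(40 deg)
= 3.8 * 0.766
= 2.911


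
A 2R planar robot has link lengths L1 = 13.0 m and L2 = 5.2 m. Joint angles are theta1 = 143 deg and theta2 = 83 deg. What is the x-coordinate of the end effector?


Convert angles to radians: theta1 = 2.4958, theta2 = 1.4486
x = L1*cos(theta1) + L2*cos(theta1+theta2)
x = -10.3823 + -3.6122
x = -13.9945


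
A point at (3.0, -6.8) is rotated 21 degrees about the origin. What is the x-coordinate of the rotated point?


x' = x*cos(theta) - y*sin(theta)
cos(21 deg) = 0.9336, sin(21 deg) = 0.3584
x' = 3.0 * 0.9336 - -6.8 * 0.3584
= 2.8007 - -2.4369
= 5.2376


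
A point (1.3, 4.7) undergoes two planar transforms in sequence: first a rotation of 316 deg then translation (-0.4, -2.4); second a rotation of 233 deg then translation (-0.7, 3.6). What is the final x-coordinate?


After transform 1:
x1 = cos(316)*1.3 - sin(316)*4.7 + -0.4 = 3.8
y1 = sin(316)*1.3 + cos(316)*4.7 + -2.4 = 0.0778
After transform 2:
x2 = cos(233)*3.8 - sin(233)*0.0778 + -0.7
= -2.9248


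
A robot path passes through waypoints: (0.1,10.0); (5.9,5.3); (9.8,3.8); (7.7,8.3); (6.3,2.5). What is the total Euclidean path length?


Segment lengths:
  seg1 = sqrt((5.8)^2 + (-4.7)^2) = 7.4653
  seg2 = sqrt((3.9)^2 + (-1.5)^2) = 4.1785
  seg3 = sqrt((-2.1)^2 + (4.5)^2) = 4.9659
  seg4 = sqrt((-1.4)^2 + (-5.8)^2) = 5.9666
Total = 22.5762


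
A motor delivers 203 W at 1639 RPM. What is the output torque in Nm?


omega = 1639 * 2*pi/60 = 171.6357 rad/s
tau = P / omega = 203 / 171.6357
= 1.1827 Nm


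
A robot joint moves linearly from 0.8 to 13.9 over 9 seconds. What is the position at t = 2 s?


s = t/T = 2/9 = 0.2222
p(t) = p0 + (pf-p0)*s
= 0.8 + (13.9 - 0.8) * 0.2222
= 3.7111


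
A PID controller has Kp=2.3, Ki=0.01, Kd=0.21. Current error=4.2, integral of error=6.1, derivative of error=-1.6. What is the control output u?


u = Kp*e + Ki*int(e) + Kd*de/dt
= 2.3*4.2 + 0.01*6.1 + 0.21*(-1.6)
= 9.66 + 0.061 + -0.336
= 9.385


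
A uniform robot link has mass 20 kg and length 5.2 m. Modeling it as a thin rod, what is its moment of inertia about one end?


I = (1/3) * m * L^2
= (1/3) * 20 * 5.2^2
= 0.333333 * 20 * 27.04
= 180.2667 kg*m^2


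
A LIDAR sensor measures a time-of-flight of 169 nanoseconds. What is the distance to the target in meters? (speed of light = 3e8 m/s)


tof = 169 ns = 1.69e-07 s
dist = c * tof / 2
= 3e8 * 1.69e-07 / 2
= 25.35 m


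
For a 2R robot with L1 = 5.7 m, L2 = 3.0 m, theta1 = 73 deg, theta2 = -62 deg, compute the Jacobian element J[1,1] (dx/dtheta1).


J[1,1] = -L1*sin(t1) - L2*sin(t1+t2)
= -5.7*sin(73) - 3.0*sin(11)
= -6.0234


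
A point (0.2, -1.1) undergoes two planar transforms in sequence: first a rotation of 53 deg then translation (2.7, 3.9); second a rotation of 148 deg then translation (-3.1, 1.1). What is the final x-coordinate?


After transform 1:
x1 = cos(53)*0.2 - sin(53)*-1.1 + 2.7 = 3.6989
y1 = sin(53)*0.2 + cos(53)*-1.1 + 3.9 = 3.3977
After transform 2:
x2 = cos(148)*3.6989 - sin(148)*3.3977 + -3.1
= -8.0373


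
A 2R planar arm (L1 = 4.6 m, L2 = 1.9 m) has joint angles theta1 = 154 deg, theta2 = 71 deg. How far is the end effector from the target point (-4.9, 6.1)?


End effector via forward kinematics:
x = L1*cos(t1) + L2*cos(t1+t2) = -5.478
y = L1*sin(t1) + L2*sin(t1+t2) = 0.673
Distance to target:
d = sqrt((-4.9 - -5.478)^2 + (6.1 - 0.673)^2)
= sqrt(0.334 + 29.4523)
= 5.4577 m


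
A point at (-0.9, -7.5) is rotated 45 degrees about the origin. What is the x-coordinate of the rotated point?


x' = x*cos(theta) - y*sin(theta)
cos(45 deg) = 0.7071, sin(45 deg) = 0.7071
x' = -0.9 * 0.7071 - -7.5 * 0.7071
= -0.6364 - -5.3033
= 4.6669


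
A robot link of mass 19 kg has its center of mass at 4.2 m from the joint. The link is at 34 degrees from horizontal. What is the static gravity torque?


tau = m*g*L*cos(angle)
= 19 * 9.81 * 4.2 * cos(34 deg)
= 19 * 9.81 * 4.2 * 0.829
= 649.0021 Nm


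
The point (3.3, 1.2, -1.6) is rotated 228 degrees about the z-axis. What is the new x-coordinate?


Rotation about z-axis: x' = x*cos(theta) - y*sin(theta)
= 3.3 * -0.6691 - 1.2 * -0.7431
= -1.3164


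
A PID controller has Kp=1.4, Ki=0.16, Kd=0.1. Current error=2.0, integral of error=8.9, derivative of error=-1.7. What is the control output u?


u = Kp*e + Ki*int(e) + Kd*de/dt
= 1.4*2.0 + 0.16*8.9 + 0.1*(-1.7)
= 2.8 + 1.424 + -0.17
= 4.054


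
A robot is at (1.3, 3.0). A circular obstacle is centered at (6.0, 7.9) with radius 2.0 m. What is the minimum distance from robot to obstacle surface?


center_dist = sqrt((1.3-6.0)^2 + (3.0-7.9)^2)
= sqrt(22.09 + 24.01)
= 6.7897
min_dist = center_dist - radius = 6.7897 - 2.0 = 4.7897 m


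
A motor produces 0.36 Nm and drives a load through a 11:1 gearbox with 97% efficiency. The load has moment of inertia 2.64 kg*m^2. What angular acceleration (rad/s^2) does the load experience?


tau_out = tau_motor * N * eta
= 0.36 * 11 * 0.97 = 3.8412 Nm
alpha = tau_out / I = 3.8412 / 2.64
= 1.455 rad/s^2


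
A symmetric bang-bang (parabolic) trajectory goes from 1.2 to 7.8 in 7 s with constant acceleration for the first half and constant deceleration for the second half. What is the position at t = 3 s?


Symmetric rest-to-rest: each phase covers (pf-p0)/2 in time T/2. 0.5*a*(T/2)^2 = (pf-p0)/2 => a = 4*(pf-p0)/T^2
a = 4*(7.8-1.2)/7^2 = 0.5388
t = 3 is in the acceleration phase (t <= T/2).
p = p0 + 0.5*a*t^2 = 1.2 + 0.5*0.5388*3^2
= 3.6245


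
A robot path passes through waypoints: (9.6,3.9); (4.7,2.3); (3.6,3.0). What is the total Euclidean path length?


Segment lengths:
  seg1 = sqrt((-4.9)^2 + (-1.6)^2) = 5.1546
  seg2 = sqrt((-1.1)^2 + (0.7)^2) = 1.3038
Total = 6.4585


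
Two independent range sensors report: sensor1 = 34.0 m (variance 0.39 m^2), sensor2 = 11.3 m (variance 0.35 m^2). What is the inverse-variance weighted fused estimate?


w1 = (1/var1) / (1/var1 + 1/var2)
   = 2.5641 / (2.5641 + 2.8571) = 0.473
w2 = 1 - w1 = 0.527
fused = w1*s1 + w2*s2 = 16.0811 + 5.9554
= 22.0365 m


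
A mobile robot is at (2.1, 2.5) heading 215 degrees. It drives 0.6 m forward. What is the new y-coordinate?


y_new = y0 + d*sin(theta)
= 2.5 + 0.6*sin(215)
= 2.5 + -0.3441
= 2.1559


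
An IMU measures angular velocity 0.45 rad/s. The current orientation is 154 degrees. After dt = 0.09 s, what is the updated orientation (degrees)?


delta_theta = w * dt = 0.45 * 0.09 = 0.0405 rad
= 2.3205 deg
theta_new = 154 + 2.3205 = 156.3205 deg


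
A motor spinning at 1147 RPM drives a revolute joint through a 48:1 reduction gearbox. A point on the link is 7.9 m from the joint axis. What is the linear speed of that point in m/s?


omega_motor = 1147 * 2*pi/60 = 120.1136 rad/s
omega_joint = omega_motor / 48 = 2.5024 rad/s
v = omega_joint * r = 2.5024 * 7.9
= 19.7687 m/s


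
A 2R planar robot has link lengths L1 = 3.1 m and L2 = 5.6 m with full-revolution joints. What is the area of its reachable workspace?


r_max = L1 + L2 = 8.7 m
r_min = |L1 - L2| = 2.5 m
Area = pi*(r_max^2 - r_min^2)
= pi*(75.69 - 6.25)
= pi * 69.44
= 218.1522 m^2


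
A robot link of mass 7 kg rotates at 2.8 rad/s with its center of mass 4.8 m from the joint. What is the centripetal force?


F = m * omega^2 * r
= 7 * 2.8^2 * 4.8
= 7 * 7.84 * 4.8
= 263.424 N


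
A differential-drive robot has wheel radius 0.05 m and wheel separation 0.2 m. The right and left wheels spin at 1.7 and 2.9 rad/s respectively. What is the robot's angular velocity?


vR = r*wR = 0.05*1.7 = 0.085 m/s
vL = r*wL = 0.05*2.9 = 0.145 m/s
v = (vR+vL)/2 = 0.115 m/s
omega = (vR-vL)/L = -0.3 rad/s
angular velocity = -0.3 rad/s


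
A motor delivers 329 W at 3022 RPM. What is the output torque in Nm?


omega = 3022 * 2*pi/60 = 316.4631 rad/s
tau = P / omega = 329 / 316.4631
= 1.0396 Nm


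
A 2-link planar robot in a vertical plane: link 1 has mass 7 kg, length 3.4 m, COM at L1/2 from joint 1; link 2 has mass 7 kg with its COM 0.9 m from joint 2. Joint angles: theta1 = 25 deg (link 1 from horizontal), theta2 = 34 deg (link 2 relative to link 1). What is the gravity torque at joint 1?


Horizontal distance from joint 1 to link-1 COM:
  x_c1 = (L1/2)*cos(t1) = 1.7 * 0.9063 = 1.5407 m
Horizontal distance from joint 1 to link-2 COM:
  x_c2 = L1*cos(t1) + Lc2*cos(t1+t2)
       = 3.4*0.9063 + 0.9*0.515 = 3.545 m
tau1 = m1*g*x_c1 + m2*g*x_c2
     = 7*9.81*1.5407 + 7*9.81*3.545
     = 105.8015 + 243.4338
     = 349.2353 Nm


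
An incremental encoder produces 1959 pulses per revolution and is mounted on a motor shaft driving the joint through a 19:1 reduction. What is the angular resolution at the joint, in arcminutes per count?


counts per rev = 1959
effective counts at joint = 1959 * 19 = 37221
resolution = 360*60 / 37221
= 0.5803 arcmin/count


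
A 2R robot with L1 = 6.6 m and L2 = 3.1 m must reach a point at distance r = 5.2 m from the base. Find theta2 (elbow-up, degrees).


cos(theta2) = (r^2 - L1^2 - L2^2) / (2*L1*L2)
cos(theta2) = (27.04 - 43.56 - 9.61) / 40.92
cos(theta2) = -0.638563
theta2 = 129.6848 degrees


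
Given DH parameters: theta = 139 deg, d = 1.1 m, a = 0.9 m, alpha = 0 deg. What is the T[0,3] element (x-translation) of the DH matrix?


T[0,3] = a * cos(theta)
= 0.9 * cos(139 deg)
= 0.9 * -0.7547
= -0.6792


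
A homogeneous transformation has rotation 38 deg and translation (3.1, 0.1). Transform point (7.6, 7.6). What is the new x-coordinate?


x' = cos(theta)*px - sin(theta)*py + tx
= 0.788*7.6 - 0.6157*7.6 + 3.1
= 4.4099


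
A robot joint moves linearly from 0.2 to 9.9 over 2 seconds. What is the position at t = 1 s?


s = t/T = 1/2 = 0.5
p(t) = p0 + (pf-p0)*s
= 0.2 + (9.9 - 0.2) * 0.5
= 5.05


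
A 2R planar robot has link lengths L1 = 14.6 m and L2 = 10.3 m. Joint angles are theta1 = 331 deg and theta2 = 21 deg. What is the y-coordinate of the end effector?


Convert angles to radians: theta1 = 5.777, theta2 = 0.3665
y = L1*sin(theta1) + L2*sin(theta1+theta2)
y = -7.0782 + -1.4335
y = -8.5117


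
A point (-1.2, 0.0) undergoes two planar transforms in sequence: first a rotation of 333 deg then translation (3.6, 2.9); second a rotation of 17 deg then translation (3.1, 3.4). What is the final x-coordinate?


After transform 1:
x1 = cos(333)*-1.2 - sin(333)*0.0 + 3.6 = 2.5308
y1 = sin(333)*-1.2 + cos(333)*0.0 + 2.9 = 3.4448
After transform 2:
x2 = cos(17)*2.5308 - sin(17)*3.4448 + 3.1
= 4.513


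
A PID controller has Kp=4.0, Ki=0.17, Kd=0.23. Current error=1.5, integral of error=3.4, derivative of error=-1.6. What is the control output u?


u = Kp*e + Ki*int(e) + Kd*de/dt
= 4.0*1.5 + 0.17*3.4 + 0.23*(-1.6)
= 6.0 + 0.578 + -0.368
= 6.21


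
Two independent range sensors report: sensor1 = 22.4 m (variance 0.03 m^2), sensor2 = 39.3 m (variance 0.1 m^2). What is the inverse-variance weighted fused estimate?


w1 = (1/var1) / (1/var1 + 1/var2)
   = 33.3333 / (33.3333 + 10.0) = 0.7692
w2 = 1 - w1 = 0.2308
fused = w1*s1 + w2*s2 = 17.2308 + 9.0692
= 26.3 m


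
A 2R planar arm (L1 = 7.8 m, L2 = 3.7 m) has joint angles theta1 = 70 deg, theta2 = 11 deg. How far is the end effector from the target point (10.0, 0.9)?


End effector via forward kinematics:
x = L1*cos(t1) + L2*cos(t1+t2) = 3.2466
y = L1*sin(t1) + L2*sin(t1+t2) = 10.984
Distance to target:
d = sqrt((10.0 - 3.2466)^2 + (0.9 - 10.984)^2)
= sqrt(45.6089 + 101.6881)
= 12.1366 m


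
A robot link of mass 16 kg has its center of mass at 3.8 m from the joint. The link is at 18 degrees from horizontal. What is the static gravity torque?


tau = m*g*L*cos(angle)
= 16 * 9.81 * 3.8 * cos(18 deg)
= 16 * 9.81 * 3.8 * 0.9511
= 567.2558 Nm


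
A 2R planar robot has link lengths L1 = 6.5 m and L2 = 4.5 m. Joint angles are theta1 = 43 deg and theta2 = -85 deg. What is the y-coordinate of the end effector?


Convert angles to radians: theta1 = 0.7505, theta2 = -1.4835
y = L1*sin(theta1) + L2*sin(theta1+theta2)
y = 4.433 + -3.0111
y = 1.4219


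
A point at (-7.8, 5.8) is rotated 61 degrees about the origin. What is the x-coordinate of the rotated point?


x' = x*cos(theta) - y*sin(theta)
cos(61 deg) = 0.4848, sin(61 deg) = 0.8746
x' = -7.8 * 0.4848 - 5.8 * 0.8746
= -3.7815 - 5.0728
= -8.8543


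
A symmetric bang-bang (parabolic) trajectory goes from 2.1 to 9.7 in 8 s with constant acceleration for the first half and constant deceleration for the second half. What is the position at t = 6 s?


Symmetric rest-to-rest: each phase covers (pf-p0)/2 in time T/2. 0.5*a*(T/2)^2 = (pf-p0)/2 => a = 4*(pf-p0)/T^2
a = 4*(9.7-2.1)/8^2 = 0.475
t = 6 is in the deceleration phase (t > T/2).
p = pf - 0.5*a*(T-t)^2 = 9.7 - 0.5*0.475*2^2
= 8.75


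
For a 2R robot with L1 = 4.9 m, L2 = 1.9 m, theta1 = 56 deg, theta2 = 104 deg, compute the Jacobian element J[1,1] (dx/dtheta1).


J[1,1] = -L1*sin(t1) - L2*sin(t1+t2)
= -4.9*sin(56) - 1.9*sin(160)
= -4.7121


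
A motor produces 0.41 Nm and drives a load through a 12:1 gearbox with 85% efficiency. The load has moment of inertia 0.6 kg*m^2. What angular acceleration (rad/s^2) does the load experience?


tau_out = tau_motor * N * eta
= 0.41 * 12 * 0.85 = 4.182 Nm
alpha = tau_out / I = 4.182 / 0.6
= 6.97 rad/s^2


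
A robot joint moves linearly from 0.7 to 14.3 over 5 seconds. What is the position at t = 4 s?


s = t/T = 4/5 = 0.8
p(t) = p0 + (pf-p0)*s
= 0.7 + (14.3 - 0.7) * 0.8
= 11.58


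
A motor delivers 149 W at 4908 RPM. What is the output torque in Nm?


omega = 4908 * 2*pi/60 = 513.9646 rad/s
tau = P / omega = 149 / 513.9646
= 0.2899 Nm


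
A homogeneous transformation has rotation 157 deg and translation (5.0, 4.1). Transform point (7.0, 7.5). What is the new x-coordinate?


x' = cos(theta)*px - sin(theta)*py + tx
= -0.9205*7.0 - 0.3907*7.5 + 5.0
= -4.374


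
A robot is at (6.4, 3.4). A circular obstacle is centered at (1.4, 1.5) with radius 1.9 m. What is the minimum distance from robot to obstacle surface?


center_dist = sqrt((6.4-1.4)^2 + (3.4-1.5)^2)
= sqrt(25.0 + 3.61)
= 5.3488
min_dist = center_dist - radius = 5.3488 - 1.9 = 3.4488 m


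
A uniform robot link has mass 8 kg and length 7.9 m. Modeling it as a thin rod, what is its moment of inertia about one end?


I = (1/3) * m * L^2
= (1/3) * 8 * 7.9^2
= 0.333333 * 8 * 62.41
= 166.4267 kg*m^2


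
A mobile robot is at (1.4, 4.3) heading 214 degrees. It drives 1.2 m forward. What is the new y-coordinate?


y_new = y0 + d*sin(theta)
= 4.3 + 1.2*sin(214)
= 4.3 + -0.671
= 3.629


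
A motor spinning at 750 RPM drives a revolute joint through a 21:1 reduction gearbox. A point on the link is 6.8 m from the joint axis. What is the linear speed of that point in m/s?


omega_motor = 750 * 2*pi/60 = 78.5398 rad/s
omega_joint = omega_motor / 21 = 3.74 rad/s
v = omega_joint * r = 3.74 * 6.8
= 25.4319 m/s


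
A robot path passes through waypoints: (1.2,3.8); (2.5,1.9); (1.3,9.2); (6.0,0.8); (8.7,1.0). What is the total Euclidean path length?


Segment lengths:
  seg1 = sqrt((1.3)^2 + (-1.9)^2) = 2.3022
  seg2 = sqrt((-1.2)^2 + (7.3)^2) = 7.398
  seg3 = sqrt((4.7)^2 + (-8.4)^2) = 9.6255
  seg4 = sqrt((2.7)^2 + (0.2)^2) = 2.7074
Total = 22.033


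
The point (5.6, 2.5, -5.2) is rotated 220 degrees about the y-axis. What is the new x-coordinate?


Rotation about y-axis: x' = x*cos(theta) + z*sin(theta)
= 5.6 * -0.766 + -5.2 * -0.6428
= -0.9474


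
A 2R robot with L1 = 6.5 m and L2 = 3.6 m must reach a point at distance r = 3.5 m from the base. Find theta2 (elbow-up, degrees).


cos(theta2) = (r^2 - L1^2 - L2^2) / (2*L1*L2)
cos(theta2) = (12.25 - 42.25 - 12.96) / 46.8
cos(theta2) = -0.917949
theta2 = 156.628 degrees


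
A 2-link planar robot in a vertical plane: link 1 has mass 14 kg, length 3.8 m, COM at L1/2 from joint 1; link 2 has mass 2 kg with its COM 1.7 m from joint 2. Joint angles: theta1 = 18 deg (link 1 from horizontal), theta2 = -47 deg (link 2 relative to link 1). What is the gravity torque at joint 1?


Horizontal distance from joint 1 to link-1 COM:
  x_c1 = (L1/2)*cos(t1) = 1.9 * 0.9511 = 1.807 m
Horizontal distance from joint 1 to link-2 COM:
  x_c2 = L1*cos(t1) + Lc2*cos(t1+t2)
       = 3.8*0.9511 + 1.7*0.8746 = 5.1009 m
tau1 = m1*g*x_c1 + m2*g*x_c2
     = 14*9.81*1.807 + 2*9.81*5.1009
     = 248.1744 + 100.079
     = 348.2534 Nm


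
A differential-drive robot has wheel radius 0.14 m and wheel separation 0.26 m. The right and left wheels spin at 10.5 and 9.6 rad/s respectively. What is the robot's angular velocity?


vR = r*wR = 0.14*10.5 = 1.47 m/s
vL = r*wL = 0.14*9.6 = 1.344 m/s
v = (vR+vL)/2 = 1.407 m/s
omega = (vR-vL)/L = 0.4846 rad/s
angular velocity = 0.4846 rad/s
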